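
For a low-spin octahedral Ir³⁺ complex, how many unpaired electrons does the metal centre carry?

Ir is in group 9, so Ir³⁺ is d⁶ (9 − 3 = 6).
Configuration: t₂g⁶ eg⁰, giving 0 unpaired electrons.

0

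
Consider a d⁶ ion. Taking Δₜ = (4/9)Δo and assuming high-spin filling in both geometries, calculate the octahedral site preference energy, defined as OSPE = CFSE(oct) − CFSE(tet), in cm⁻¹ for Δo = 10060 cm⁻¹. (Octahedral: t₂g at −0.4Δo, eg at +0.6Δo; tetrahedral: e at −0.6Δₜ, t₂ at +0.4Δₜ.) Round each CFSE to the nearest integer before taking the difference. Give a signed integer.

-1341

In an octahedral site d⁶ (HS) is t₂g⁴ eg², giving CFSE(oct) = -0.4Δo = -4024 cm⁻¹.
Tetrahedral: e³ t₂³, CFSE = 3(−0.6) + 3(+0.4) = -0.6Δₜ = -0.6 × (4/9) × 10060 = -2683 cm⁻¹.
Subtracting, OSPE = -4024 − (-2683) = -1341 cm⁻¹.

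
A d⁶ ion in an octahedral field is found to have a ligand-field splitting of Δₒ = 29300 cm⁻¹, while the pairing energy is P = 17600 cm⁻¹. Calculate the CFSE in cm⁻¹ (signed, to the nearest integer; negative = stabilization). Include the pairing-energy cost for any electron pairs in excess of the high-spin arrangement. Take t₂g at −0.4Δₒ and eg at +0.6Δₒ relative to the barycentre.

Here Δₒ > P (29300 > 17600), so the low-spin state is favoured.
Configuration: t₂g⁶ eg⁰.
Orbital CFSE = -2.4Δₒ = -2.4 × 29300 = -70320 cm⁻¹.
Excess pairs vs high-spin: 3 − 1 = 2; pairing cost = +35200 cm⁻¹.
Net CFSE = -70320 + 35200 = -35120 cm⁻¹.

-35120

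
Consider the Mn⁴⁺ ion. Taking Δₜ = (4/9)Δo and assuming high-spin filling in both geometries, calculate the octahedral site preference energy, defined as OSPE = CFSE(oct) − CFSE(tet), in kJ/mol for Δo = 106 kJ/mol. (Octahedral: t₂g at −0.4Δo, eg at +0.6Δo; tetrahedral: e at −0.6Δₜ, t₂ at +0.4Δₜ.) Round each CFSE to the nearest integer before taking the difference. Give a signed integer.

Mn sits in group 7; removing 4 electrons leaves Mn⁴⁺ with 7 − 4 = 3 d electrons.
Octahedral high-spin t₂g³ eg⁰: CFSE = -1.2 × 106 = -127 kJ/mol.
Tetrahedral e² t₂¹ gives -0.8Δₜ = -0.8 × (4/9) × 106 = -38 kJ/mol.
Subtracting, OSPE = -127 − (-38) = -89 kJ/mol.

-89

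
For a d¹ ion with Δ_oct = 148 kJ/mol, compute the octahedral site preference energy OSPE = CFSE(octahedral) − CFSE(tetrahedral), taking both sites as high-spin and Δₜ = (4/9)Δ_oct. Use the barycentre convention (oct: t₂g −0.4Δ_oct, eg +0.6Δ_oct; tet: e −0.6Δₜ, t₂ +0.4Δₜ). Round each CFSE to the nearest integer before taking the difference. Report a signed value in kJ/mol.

Octahedral (high-spin): t2g^1 e_g^0, CFSE = 1(−0.4) + 0(+0.6) = -0.4Δ_oct = -0.4 × 148 = -59 kJ/mol.
In a tetrahedral site the filling is e^1 t2^0: CFSE(tet) = -0.6Δₜ = -0.6 × (4/9)(148) = -39 kJ/mol.
Subtracting, OSPE = -59 − (-39) = -20 kJ/mol.

-20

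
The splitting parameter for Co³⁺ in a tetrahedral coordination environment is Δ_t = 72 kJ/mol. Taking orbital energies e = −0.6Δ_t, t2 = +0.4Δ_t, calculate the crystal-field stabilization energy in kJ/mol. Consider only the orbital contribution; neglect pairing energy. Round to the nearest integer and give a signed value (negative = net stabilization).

Co sits in group 9; removing 3 electrons leaves Co³⁺ with 9 − 3 = 6 d electrons.
Tetrahedral splitting is small, so the complex is high-spin.
Electron filling gives e^3 t2^3.
Orbital CFSE = 3(-0.6) + 3(0.4) = -0.6Δ_t = -0.6 × 72 = -43 kJ/mol.

-43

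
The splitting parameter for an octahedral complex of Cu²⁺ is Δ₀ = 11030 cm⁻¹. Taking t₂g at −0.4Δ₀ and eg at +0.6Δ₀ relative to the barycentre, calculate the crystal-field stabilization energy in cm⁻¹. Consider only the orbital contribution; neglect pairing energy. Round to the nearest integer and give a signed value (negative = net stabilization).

Cu sits in group 11; removing 2 electrons leaves Cu²⁺ with 11 − 2 = 9 d electrons.
For octahedral d⁹ the high- and low-spin configurations coincide.
Configuration: t₂g⁶ eg³.
Orbital CFSE = 6(-0.4) + 3(0.6) = -0.6Δ₀ = -0.6 × 11030 = -6618 cm⁻¹.

-6618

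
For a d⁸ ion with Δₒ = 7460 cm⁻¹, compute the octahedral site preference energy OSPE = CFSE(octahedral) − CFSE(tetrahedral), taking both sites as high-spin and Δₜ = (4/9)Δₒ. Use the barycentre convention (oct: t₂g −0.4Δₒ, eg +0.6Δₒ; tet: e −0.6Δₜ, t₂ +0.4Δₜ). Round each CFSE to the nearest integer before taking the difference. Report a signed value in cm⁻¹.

-6300

Octahedral high-spin t2g^6 e_g^2: CFSE = -1.2 × 7460 = -8952 cm⁻¹.
Tetrahedral e^4 t2^4 gives -0.8Δₜ = -0.8 × (4/9) × 7460 = -2652 cm⁻¹.
OSPE = CFSE(oct) − CFSE(tet) = -8952 − (-2652) = -6300 cm⁻¹.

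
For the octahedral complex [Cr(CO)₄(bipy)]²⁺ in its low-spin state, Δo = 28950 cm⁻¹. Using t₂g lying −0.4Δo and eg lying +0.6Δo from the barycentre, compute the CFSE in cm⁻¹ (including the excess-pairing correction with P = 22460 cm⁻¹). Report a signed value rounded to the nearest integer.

Ligand charges: 4×(+0) from CO and 1×(+0) from bipy sum to +0; with overall charge +2, Cr is +2.
Cr is in group 6, so Cr²⁺ is d⁴ (6 − 2 = 4).
Configuration: t₂g⁴ eg⁰.
The orbital stabilization is -1.6Δo = -1.6 × 28950 = -46320 cm⁻¹.
Pairing penalty: 1 pair vs 0 in the high-spin reference → 1 extra × P = 22460 cm⁻¹.
Overall CFSE = -46320 + 22460 = -23860 cm⁻¹.

-23860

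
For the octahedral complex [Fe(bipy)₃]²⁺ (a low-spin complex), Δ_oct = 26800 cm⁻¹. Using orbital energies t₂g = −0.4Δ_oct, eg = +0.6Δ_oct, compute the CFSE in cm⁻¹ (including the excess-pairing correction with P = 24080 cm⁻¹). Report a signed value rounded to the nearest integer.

bipy is neutral, so the +2 overall charge sits on Fe: oxidation state +2.
Group 8 minus oxidation state +2 gives a d⁶ configuration for Fe²⁺.
Electron filling gives t₂g⁶ eg⁰.
Orbital CFSE = 6(-0.4) + 0(0.6) = -2.4Δ_oct = -2.4 × 26800 = -64320 cm⁻¹.
Pairing penalty: 3 pairs vs 1 in the high-spin reference → 2 extra × P = 48160 cm⁻¹.
Combining: -64320 + 48160 = -16160 cm⁻¹.

-16160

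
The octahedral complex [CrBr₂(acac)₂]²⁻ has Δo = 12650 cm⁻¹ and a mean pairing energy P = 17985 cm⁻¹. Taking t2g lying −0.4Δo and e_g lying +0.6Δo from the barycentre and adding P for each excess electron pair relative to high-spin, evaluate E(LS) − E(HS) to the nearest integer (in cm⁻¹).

5335

Ligand charges: 2×(-1) from Br⁻ and 2×(-1) from acac⁻ sum to -4; with overall charge -2, Cr is +2.
Cr sits in group 6; removing 2 electrons leaves Cr²⁺ with 6 − 2 = 4 d electrons.
High-spin: t2g^3 e_g^1, CFSE = -0.6Δo = -7590 cm⁻¹.
Low-spin t2g^4 e_g^0 gives -1.6Δo = -20240 cm⁻¹, but forming 1 extra pair costs 1P = 17985 cm⁻¹, so E(LS) = -20240 + 17985 = -2255 cm⁻¹.
Thus E(LS) − E(HS) = 5335 cm⁻¹.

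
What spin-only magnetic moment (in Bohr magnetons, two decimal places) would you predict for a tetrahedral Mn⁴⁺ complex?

Mn is in group 7, so Mn⁴⁺ is d³ (7 − 4 = 3).
Tetrahedral fields are weak (Δₜ ≈ 4/9 Δₒ), so electrons fill high-spin.
Configuration: e² t₂¹ → 3 unpaired electrons.
μ(spin-only) = √[3(3+2)] = √15 ≈ 3.87 Bohr magnetons.

3.87 Bohr magnetons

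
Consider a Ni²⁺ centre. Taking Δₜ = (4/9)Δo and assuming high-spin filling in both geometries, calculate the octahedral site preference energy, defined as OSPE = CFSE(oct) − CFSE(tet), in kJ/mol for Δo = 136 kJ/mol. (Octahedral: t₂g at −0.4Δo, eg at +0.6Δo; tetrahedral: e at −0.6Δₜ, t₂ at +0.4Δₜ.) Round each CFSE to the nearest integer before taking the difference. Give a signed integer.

-115

Ni sits in group 10; removing 2 electrons leaves Ni²⁺ with 10 − 2 = 8 d electrons.
In an octahedral site d⁸ (HS) is t₂g⁶ eg², giving CFSE(oct) = -1.2Δo = -163 kJ/mol.
Tetrahedral: e⁴ t₂⁴, CFSE = 4(−0.6) + 4(+0.4) = -0.8Δₜ = -0.8 × (4/9) × 136 = -48 kJ/mol.
OSPE = CFSE(oct) − CFSE(tet) = -163 − (-48) = -115 kJ/mol.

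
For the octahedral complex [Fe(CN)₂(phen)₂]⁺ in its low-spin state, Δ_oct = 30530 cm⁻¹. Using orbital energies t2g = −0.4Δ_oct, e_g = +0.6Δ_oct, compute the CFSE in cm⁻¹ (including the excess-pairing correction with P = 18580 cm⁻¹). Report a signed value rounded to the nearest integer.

-23900

Ligand charges: 2×(-1) from CN⁻ and 2×(+0) from phen sum to -2; with overall charge +1, Fe is +3.
Fe sits in group 8; removing 3 electrons leaves Fe³⁺ with 8 − 3 = 5 d electrons.
Electron filling gives t2g^5 e_g^0.
Orbital CFSE = 5(-0.4) + 0(0.6) = -2.0Δ_oct = -2.0 × 30530 = -61060 cm⁻¹.
Pairing penalty: 2 pairs vs 0 in the high-spin reference → 2 extra × P = 37160 cm⁻¹.
Combining: -61060 + 37160 = -23900 cm⁻¹.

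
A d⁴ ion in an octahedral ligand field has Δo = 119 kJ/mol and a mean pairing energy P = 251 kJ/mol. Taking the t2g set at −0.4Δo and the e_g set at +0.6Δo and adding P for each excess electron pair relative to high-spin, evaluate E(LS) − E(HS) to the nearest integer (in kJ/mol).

132

High-spin d⁴ fills as t2g^3 e_g^1 with CFSE 3(−0.4) + 1(+0.6) = -0.6Δo = -71 kJ/mol.
For low-spin the configuration is t2g^4 e_g^0: orbital energy -1.6 × 119 = -190 kJ/mol, and 1 additional pair relative to high-spin adds 251 kJ/mol, giving 61 kJ/mol.
Thus E(LS) − E(HS) = 132 kJ/mol.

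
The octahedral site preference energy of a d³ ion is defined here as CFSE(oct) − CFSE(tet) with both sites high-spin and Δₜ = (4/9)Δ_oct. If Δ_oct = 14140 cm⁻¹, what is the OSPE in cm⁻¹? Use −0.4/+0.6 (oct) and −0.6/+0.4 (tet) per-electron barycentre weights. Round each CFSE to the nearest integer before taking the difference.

Octahedral high-spin t₂g³ eg⁰: CFSE = -1.2 × 14140 = -16968 cm⁻¹.
Tetrahedral: e² t₂¹, CFSE = 2(−0.6) + 1(+0.4) = -0.8Δₜ = -0.8 × (4/9) × 14140 = -5028 cm⁻¹.
OSPE = -16968 − (-5028) = -11940 cm⁻¹.

-11940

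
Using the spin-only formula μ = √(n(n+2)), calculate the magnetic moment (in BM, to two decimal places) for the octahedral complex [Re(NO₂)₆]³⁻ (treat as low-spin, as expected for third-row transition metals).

Each NO₂⁻ contributes -1; 6 × (-1) = -6. With overall charge -3, Re is in the +3 oxidation state.
Re is in group 7, so Re³⁺ is d⁴ (7 − 3 = 4).
Configuration: t₂g⁴ eg⁰ → 2 unpaired electrons.
μ(spin-only) = √[2(2+2)] = √8 ≈ 2.83 BM.

2.83 BM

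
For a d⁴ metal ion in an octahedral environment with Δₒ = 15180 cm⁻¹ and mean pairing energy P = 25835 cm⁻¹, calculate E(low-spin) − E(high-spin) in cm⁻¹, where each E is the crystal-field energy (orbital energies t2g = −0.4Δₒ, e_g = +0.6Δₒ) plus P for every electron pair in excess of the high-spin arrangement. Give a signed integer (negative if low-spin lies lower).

High-spin: t2g^3 e_g^1, CFSE = -0.6Δₒ = -9108 cm⁻¹.
Low-spin t2g^4 e_g^0 gives -1.6Δₒ = -24288 cm⁻¹, but forming 1 extra pair costs 1P = 25835 cm⁻¹, so E(LS) = -24288 + 25835 = 1547 cm⁻¹.
E(LS) − E(HS) = 1547 − (-9108) = 10655 cm⁻¹.

10655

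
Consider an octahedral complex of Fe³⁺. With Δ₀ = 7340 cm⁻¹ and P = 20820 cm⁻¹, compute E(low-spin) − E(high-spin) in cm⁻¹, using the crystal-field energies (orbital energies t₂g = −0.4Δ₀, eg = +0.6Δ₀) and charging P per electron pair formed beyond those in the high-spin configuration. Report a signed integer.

Group 8 minus oxidation state +3 gives a d⁵ configuration for Fe³⁺.
High-spin d⁵ fills as t₂g³ eg² with CFSE 3(−0.4) + 2(+0.6) = 0.0Δ₀ = 0 cm⁻¹.
Low-spin t₂g⁵ eg⁰ gives -2.0Δ₀ = -14680 cm⁻¹, but forming 2 extra pairs costs 2P = 41640 cm⁻¹, so E(LS) = -14680 + 41640 = 26960 cm⁻¹.
Thus E(LS) − E(HS) = 26960 cm⁻¹.

26960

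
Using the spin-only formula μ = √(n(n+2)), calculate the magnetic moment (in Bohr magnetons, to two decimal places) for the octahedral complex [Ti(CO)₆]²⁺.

2.83 Bohr magnetons

CO is neutral, so the +2 overall charge sits on Ti: oxidation state +2.
Ti²⁺: group 4, so d-count = 4 − 2 = 2.
Configuration: t₂g² eg⁰ → 2 unpaired electrons.
μ(spin-only) = √[2(2+2)] = √8 ≈ 2.83 Bohr magnetons.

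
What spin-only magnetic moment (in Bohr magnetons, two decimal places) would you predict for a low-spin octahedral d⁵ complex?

1.73 Bohr magnetons

Configuration: t₂g⁵ eg⁰ → 1 unpaired electron.
μ(spin-only) = √[1(1+2)] = √3 ≈ 1.73 Bohr magnetons.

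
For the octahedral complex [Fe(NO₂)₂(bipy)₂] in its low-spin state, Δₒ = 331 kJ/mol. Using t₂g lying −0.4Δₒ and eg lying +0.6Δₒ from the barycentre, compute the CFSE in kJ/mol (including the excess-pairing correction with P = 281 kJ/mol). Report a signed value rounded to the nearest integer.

-232

Ligand charges: 2×(-1) from NO₂⁻ and 2×(+0) from bipy sum to -2; with overall charge +0, Fe is +2.
Fe²⁺: group 8, so d-count = 8 − 2 = 6.
Electron filling gives t₂g⁶ eg⁰.
Orbital CFSE = 6(-0.4) + 0(0.6) = -2.4Δₒ = -2.4 × 331 = -794 kJ/mol.
Pairing penalty: 3 pairs vs 1 in the high-spin reference → 2 extra × P = 562 kJ/mol.
Combining: -794 + 562 = -232 kJ/mol.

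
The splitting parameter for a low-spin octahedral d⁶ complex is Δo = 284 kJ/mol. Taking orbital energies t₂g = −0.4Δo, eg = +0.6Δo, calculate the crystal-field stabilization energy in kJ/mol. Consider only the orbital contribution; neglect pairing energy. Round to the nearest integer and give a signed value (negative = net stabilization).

The d⁶ electrons fill as t₂g⁶ eg⁰.
The orbital stabilization is -2.4Δo = -2.4 × 284 = -682 kJ/mol.

-682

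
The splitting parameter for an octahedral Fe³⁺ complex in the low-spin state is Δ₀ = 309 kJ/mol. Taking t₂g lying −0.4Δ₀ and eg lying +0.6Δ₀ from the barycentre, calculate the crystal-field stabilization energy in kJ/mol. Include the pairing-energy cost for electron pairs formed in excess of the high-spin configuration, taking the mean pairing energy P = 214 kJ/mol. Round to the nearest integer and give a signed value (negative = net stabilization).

-190

Group 8 minus oxidation state +3 gives a d⁵ configuration for Fe³⁺.
Configuration: t₂g⁵ eg⁰.
The orbital stabilization is -2.0Δ₀ = -2.0 × 309 = -618 kJ/mol.
Pairing penalty: 2 pairs vs 0 in the high-spin reference → 2 extra × P = 428 kJ/mol.
Combining: -618 + 428 = -190 kJ/mol.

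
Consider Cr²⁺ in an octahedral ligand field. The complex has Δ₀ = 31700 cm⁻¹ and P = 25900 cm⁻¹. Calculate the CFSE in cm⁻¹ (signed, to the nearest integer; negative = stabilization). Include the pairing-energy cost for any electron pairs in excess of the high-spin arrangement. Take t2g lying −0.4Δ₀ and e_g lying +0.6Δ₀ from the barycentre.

Cr is in group 6, so Cr²⁺ is d⁴ (6 − 2 = 4).
Here Δ₀ > P (31700 > 25900), so the low-spin state is favoured.
Configuration: t2g^4 e_g^0.
Orbital CFSE = -1.6Δ₀ = -1.6 × 31700 = -50720 cm⁻¹.
Excess pairs vs high-spin: 1 − 0 = 1; pairing cost = +25900 cm⁻¹.
Net CFSE = -50720 + 25900 = -24820 cm⁻¹.

-24820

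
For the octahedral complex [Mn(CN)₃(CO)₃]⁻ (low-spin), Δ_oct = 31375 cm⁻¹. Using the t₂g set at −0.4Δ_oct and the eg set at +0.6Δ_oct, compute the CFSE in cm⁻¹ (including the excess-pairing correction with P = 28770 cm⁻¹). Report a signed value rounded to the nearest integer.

Ligand charges: 3×(-1) from CN⁻ and 3×(+0) from CO sum to -3; with overall charge -1, Mn is +2.
Mn²⁺: group 7, so d-count = 7 − 2 = 5.
Electron filling gives t₂g⁵ eg⁰.
Orbital CFSE = 5(-0.4) + 0(0.6) = -2.0Δ_oct = -2.0 × 31375 = -62750 cm⁻¹.
Pairing penalty: 2 pairs vs 0 in the high-spin reference → 2 extra × P = 57540 cm⁻¹.
Overall CFSE = -62750 + 57540 = -5210 cm⁻¹.

-5210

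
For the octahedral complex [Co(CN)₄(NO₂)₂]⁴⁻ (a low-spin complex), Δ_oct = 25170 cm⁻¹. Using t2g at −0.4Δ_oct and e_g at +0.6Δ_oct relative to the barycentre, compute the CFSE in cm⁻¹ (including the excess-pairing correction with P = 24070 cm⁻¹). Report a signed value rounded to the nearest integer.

-21236

Ligand charges: 4×(-1) from CN⁻ and 2×(-1) from NO₂⁻ sum to -6; with overall charge -4, Co is +2.
Group 9 minus oxidation state +2 gives a d⁷ configuration for Co²⁺.
The d⁷ electrons fill as t2g^6 e_g^1.
Orbital CFSE = 6(-0.4) + 1(0.6) = -1.8Δ_oct = -1.8 × 25170 = -45306 cm⁻¹.
High-spin d⁷ would be t2g^5 e_g^2 with 2 pairs; low-spin has 3, so 1 excess pair costs +1P = +24070 cm⁻¹.
Combining: -45306 + 24070 = -21236 cm⁻¹.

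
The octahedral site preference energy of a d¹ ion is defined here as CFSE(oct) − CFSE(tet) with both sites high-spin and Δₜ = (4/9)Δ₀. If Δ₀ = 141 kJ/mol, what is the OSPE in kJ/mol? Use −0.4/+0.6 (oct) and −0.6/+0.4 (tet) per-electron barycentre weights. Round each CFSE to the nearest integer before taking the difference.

In an octahedral site d¹ (HS) is t2g^1 e_g^0, giving CFSE(oct) = -0.4Δ₀ = -56 kJ/mol.
Tetrahedral e^1 t2^0 gives -0.6Δₜ = -0.6 × (4/9) × 141 = -38 kJ/mol.
OSPE = CFSE(oct) − CFSE(tet) = -56 − (-38) = -18 kJ/mol.

-18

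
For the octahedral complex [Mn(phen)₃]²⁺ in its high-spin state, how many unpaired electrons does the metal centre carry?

5

phen is neutral, so the +2 overall charge sits on Mn: oxidation state +2.
Mn²⁺: group 7, so d-count = 7 − 2 = 5.
Configuration: t₂g³ eg², giving 5 unpaired electrons.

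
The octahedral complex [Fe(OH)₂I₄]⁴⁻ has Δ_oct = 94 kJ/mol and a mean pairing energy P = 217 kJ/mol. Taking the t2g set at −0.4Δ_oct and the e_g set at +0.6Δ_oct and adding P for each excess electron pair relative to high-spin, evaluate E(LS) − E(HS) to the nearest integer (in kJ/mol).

246

Ligand charges: 2×(-1) from OH⁻ and 4×(-1) from I⁻ sum to -6; with overall charge -4, Fe is +2.
Fe sits in group 8; removing 2 electrons leaves Fe²⁺ with 8 − 2 = 6 d electrons.
High-spin: t2g^4 e_g^2, CFSE = -0.4Δ_oct = -38 kJ/mol.
For low-spin the configuration is t2g^6 e_g^0: orbital energy -2.4 × 94 = -226 kJ/mol, and 2 additional pairs relative to high-spin add 434 kJ/mol, giving 208 kJ/mol.
The difference is 208 − (-38) = 246 kJ/mol, so high-spin lies lower.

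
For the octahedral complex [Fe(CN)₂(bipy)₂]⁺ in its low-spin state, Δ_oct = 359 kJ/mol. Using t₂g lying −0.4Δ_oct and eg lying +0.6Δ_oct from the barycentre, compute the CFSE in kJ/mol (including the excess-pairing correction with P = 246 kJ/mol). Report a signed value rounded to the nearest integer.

-226

Ligand charges: 2×(-1) from CN⁻ and 2×(+0) from bipy sum to -2; with overall charge +1, Fe is +3.
Fe is in group 8, so Fe³⁺ is d⁵ (8 − 3 = 5).
Configuration: t₂g⁵ eg⁰.
The orbital stabilization is -2.0Δ_oct = -2.0 × 359 = -718 kJ/mol.
Relative to high-spin t₂g³ eg² (0 paired), the low-spin configuration has 2 additional pairs, contributing +2 × 246 = +492 kJ/mol.
Net CFSE = -718 + 492 = -226 kJ/mol.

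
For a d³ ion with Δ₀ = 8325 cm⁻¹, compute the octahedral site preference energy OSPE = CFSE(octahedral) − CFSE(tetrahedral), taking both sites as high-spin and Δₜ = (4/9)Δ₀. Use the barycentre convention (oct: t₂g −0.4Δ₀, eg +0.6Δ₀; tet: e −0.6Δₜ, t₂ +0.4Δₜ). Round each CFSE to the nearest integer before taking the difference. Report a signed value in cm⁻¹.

In an octahedral site d³ (HS) is t₂g³ eg⁰, giving CFSE(oct) = -1.2Δ₀ = -9990 cm⁻¹.
Tetrahedral e² t₂¹ gives -0.8Δₜ = -0.8 × (4/9) × 8325 = -2960 cm⁻¹.
OSPE = CFSE(oct) − CFSE(tet) = -9990 − (-2960) = -7030 cm⁻¹.

-7030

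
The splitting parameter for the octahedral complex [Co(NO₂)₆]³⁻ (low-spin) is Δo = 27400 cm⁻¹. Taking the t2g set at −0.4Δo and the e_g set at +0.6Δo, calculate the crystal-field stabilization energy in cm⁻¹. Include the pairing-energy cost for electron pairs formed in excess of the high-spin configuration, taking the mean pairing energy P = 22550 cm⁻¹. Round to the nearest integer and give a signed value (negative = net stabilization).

-20660

Each NO₂⁻ contributes -1; 6 × (-1) = -6. With overall charge -3, Co is in the +3 oxidation state.
Co³⁺: group 9, so d-count = 9 − 3 = 6.
Configuration: t2g^6 e_g^0.
CFSE(orbital) = 6×(-0.4Δo) + 0×(0.6Δo) = -2.4Δo; with Δo = 27400 cm⁻¹ that is -65760 cm⁻¹.
Relative to high-spin t2g^4 e_g^2 (1 paired), the low-spin configuration has 2 additional pairs, contributing +2 × 22550 = +45100 cm⁻¹.
Overall CFSE = -65760 + 45100 = -20660 cm⁻¹.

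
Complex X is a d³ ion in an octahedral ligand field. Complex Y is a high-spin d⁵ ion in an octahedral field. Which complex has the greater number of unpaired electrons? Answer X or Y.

Y

X: For octahedral d³ the high- and low-spin configurations coincide; t2g^3 e_g^0 → 3 unpaired.
Y: t2g^3 e_g^2 → 5 unpaired.
So Y has more unpaired electrons.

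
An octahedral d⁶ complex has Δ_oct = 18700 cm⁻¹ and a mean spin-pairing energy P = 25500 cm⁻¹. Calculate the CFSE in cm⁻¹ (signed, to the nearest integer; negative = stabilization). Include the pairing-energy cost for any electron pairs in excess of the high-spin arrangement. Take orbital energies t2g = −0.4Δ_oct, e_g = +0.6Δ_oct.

-7480

With Δ_oct < P the complex is high-spin.
Configuration: t2g^4 e_g^2.
Orbital CFSE = -0.4Δ_oct = -0.4 × 18700 = -7480 cm⁻¹.
High-spin has no excess pairs, so no pairing correction applies.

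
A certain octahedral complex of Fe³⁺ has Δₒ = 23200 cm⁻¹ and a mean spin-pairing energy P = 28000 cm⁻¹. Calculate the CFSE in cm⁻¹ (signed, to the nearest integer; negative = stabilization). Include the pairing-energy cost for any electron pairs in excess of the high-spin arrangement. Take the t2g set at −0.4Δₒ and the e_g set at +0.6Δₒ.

Group 8 minus oxidation state +3 gives a d⁵ configuration for Fe³⁺.
With Δₒ < P the complex is high-spin.
Filling d⁵ accordingly: t2g^3 e_g^2.
Orbital CFSE = 0.0Δₒ = 0.0 × 23200 = 0 cm⁻¹.
High-spin has no excess pairs, so no pairing correction applies.

0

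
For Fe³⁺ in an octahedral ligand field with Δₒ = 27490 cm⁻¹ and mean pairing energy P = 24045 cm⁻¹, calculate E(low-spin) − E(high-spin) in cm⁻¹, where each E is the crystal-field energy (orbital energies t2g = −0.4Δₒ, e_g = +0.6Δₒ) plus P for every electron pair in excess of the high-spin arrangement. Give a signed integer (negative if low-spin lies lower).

-6890

Fe³⁺: group 8, so d-count = 8 − 3 = 5.
High-spin: t2g^3 e_g^2, CFSE = 0.0Δₒ = 0 cm⁻¹.
For low-spin the configuration is t2g^5 e_g^0: orbital energy -2.0 × 27490 = -54980 cm⁻¹, and 2 additional pairs relative to high-spin add 48090 cm⁻¹, giving -6890 cm⁻¹.
The difference is -6890 − (0) = -6890 cm⁻¹, so low-spin lies lower.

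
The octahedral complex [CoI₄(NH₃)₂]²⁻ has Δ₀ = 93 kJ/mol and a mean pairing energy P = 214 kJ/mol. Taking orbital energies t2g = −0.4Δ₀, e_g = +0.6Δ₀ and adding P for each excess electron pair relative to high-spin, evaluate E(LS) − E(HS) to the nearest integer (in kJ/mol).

121

Ligand charges: 4×(-1) from I⁻ and 2×(+0) from NH₃ sum to -4; with overall charge -2, Co is +2.
Co sits in group 9; removing 2 electrons leaves Co²⁺ with 9 − 2 = 7 d electrons.
High-spin: t2g^5 e_g^2, CFSE = -0.8Δ₀ = -74 kJ/mol.
Low-spin t2g^6 e_g^1 gives -1.8Δ₀ = -167 kJ/mol, but forming 1 extra pair costs 1P = 214 kJ/mol, so E(LS) = -167 + 214 = 47 kJ/mol.
The difference is 47 − (-74) = 121 kJ/mol, so high-spin lies lower.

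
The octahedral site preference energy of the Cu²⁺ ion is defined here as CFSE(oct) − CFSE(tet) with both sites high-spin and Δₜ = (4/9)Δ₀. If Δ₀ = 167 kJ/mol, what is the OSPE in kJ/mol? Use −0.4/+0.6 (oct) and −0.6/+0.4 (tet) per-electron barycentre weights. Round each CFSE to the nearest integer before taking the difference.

Group 11 minus oxidation state +2 gives a d⁹ configuration for Cu²⁺.
Octahedral (high-spin): t2g^6 e_g^3, CFSE = 6(−0.4) + 3(+0.6) = -0.6Δ₀ = -0.6 × 167 = -100 kJ/mol.
Tetrahedral: e^4 t2^5, CFSE = 4(−0.6) + 5(+0.4) = -0.4Δₜ = -0.4 × (4/9) × 167 = -30 kJ/mol.
OSPE = -100 − (-30) = -70 kJ/mol.

-70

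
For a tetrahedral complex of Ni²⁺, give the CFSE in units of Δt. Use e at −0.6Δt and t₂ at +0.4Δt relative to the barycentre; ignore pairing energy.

-0.8 Δt

Ni sits in group 10; removing 2 electrons leaves Ni²⁺ with 10 − 2 = 8 d electrons.
Tetrahedral fields are weak (Δₜ ≈ 4/9 Δₒ), so electrons fill high-spin.
Configuration: e⁴ t₂⁴.
CFSE = 4(-0.6Δt) + 4(0.4Δt) = -2.4Δt + 1.6Δt = -0.8Δt.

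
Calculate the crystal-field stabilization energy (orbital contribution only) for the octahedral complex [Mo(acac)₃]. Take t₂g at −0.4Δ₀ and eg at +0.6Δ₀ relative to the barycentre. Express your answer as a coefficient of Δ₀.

Each acac⁻ contributes -1; 3 × (-1) = -3. With overall charge +0, Mo is in the +3 oxidation state.
Mo is in group 6, so Mo³⁺ is d³ (6 − 3 = 3).
Configuration: t₂g³ eg⁰.
CFSE = 3(-0.4Δ₀) + 0(0.6Δ₀) = -1.2Δ₀ + 0.0Δ₀ = -1.2Δ₀.

-1.2 Δ₀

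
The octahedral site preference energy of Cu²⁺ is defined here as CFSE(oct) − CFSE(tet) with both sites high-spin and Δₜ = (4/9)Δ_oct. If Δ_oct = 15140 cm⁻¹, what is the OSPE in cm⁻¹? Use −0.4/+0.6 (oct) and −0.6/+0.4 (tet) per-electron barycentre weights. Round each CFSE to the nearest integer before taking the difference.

-6392

Group 11 minus oxidation state +2 gives a d⁹ configuration for Cu²⁺.
Octahedral (high-spin): t₂g⁶ eg³, CFSE = 6(−0.4) + 3(+0.6) = -0.6Δ_oct = -0.6 × 15140 = -9084 cm⁻¹.
In a tetrahedral site the filling is e⁴ t₂⁵: CFSE(tet) = -0.4Δₜ = -0.4 × (4/9)(15140) = -2692 cm⁻¹.
OSPE = CFSE(oct) − CFSE(tet) = -9084 − (-2692) = -6392 cm⁻¹.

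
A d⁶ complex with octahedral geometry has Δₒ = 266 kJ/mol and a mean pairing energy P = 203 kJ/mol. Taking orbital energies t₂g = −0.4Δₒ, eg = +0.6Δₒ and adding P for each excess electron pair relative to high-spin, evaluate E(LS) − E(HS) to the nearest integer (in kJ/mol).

High-spin: t₂g⁴ eg², CFSE = -0.4Δₒ = -106 kJ/mol.
For low-spin the configuration is t₂g⁶ eg⁰: orbital energy -2.4 × 266 = -638 kJ/mol, and 2 additional pairs relative to high-spin add 406 kJ/mol, giving -232 kJ/mol.
The difference is -232 − (-106) = -126 kJ/mol, so low-spin lies lower.

-126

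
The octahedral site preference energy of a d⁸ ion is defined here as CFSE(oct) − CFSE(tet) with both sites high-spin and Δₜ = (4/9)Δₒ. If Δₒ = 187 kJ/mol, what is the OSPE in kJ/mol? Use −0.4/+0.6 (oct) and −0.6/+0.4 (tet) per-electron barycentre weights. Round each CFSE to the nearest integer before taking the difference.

In an octahedral site d⁸ (HS) is t₂g⁶ eg², giving CFSE(oct) = -1.2Δₒ = -224 kJ/mol.
In a tetrahedral site the filling is e⁴ t₂⁴: CFSE(tet) = -0.8Δₜ = -0.8 × (4/9)(187) = -66 kJ/mol.
OSPE = CFSE(oct) − CFSE(tet) = -224 − (-66) = -158 kJ/mol.

-158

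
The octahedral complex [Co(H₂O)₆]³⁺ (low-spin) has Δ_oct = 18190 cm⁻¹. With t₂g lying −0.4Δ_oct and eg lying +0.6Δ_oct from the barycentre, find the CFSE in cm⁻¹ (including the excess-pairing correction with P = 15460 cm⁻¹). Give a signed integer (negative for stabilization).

H₂O is neutral, so the +3 overall charge sits on Co: oxidation state +3.
Co is in group 9, so Co³⁺ is d⁶ (9 − 3 = 6).
Electron filling gives t₂g⁶ eg⁰.
Orbital CFSE = 6(-0.4) + 0(0.6) = -2.4Δ_oct = -2.4 × 18190 = -43656 cm⁻¹.
Relative to high-spin t₂g⁴ eg² (1 paired), the low-spin configuration has 2 additional pairs, contributing +2 × 15460 = +30920 cm⁻¹.
Net CFSE = -43656 + 30920 = -12736 cm⁻¹.

-12736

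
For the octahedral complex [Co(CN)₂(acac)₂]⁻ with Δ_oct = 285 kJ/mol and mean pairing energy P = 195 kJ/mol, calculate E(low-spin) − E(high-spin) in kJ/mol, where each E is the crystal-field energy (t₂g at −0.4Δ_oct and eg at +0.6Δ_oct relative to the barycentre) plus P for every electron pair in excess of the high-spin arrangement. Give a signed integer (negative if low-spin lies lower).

Ligand charges: 2×(-1) from CN⁻ and 2×(-1) from acac⁻ sum to -4; with overall charge -1, Co is +3.
Co sits in group 9; removing 3 electrons leaves Co³⁺ with 9 − 3 = 6 d electrons.
High-spin d⁶ fills as t₂g⁴ eg² with CFSE 4(−0.4) + 2(+0.6) = -0.4Δ_oct = -114 kJ/mol.
Low-spin: t₂g⁶ eg⁰, orbital CFSE = -2.4Δ_oct = -684 kJ/mol; plus 2 excess pairs × P = +390 kJ/mol; total -294 kJ/mol.
E(LS) − E(HS) = -294 − (-114) = -180 kJ/mol.

-180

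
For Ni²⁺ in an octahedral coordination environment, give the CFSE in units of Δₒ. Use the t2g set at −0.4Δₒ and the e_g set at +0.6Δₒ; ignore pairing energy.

-1.2 Δₒ

Ni²⁺: group 10, so d-count = 10 − 2 = 8.
Configuration: t2g^6 e_g^2.
CFSE = 6(-0.4Δₒ) + 2(0.6Δₒ) = -2.4Δₒ + 1.2Δₒ = -1.2Δₒ.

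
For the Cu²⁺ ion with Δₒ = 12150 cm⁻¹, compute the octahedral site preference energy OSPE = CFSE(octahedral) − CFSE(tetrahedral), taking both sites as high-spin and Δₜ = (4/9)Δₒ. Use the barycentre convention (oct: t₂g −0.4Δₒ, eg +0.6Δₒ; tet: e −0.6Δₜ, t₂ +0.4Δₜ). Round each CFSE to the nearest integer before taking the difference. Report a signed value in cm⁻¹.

Cu sits in group 11; removing 2 electrons leaves Cu²⁺ with 11 − 2 = 9 d electrons.
Octahedral (high-spin): t₂g⁶ eg³, CFSE = 6(−0.4) + 3(+0.6) = -0.6Δₒ = -0.6 × 12150 = -7290 cm⁻¹.
Tetrahedral: e⁴ t₂⁵, CFSE = 4(−0.6) + 5(+0.4) = -0.4Δₜ = -0.4 × (4/9) × 12150 = -2160 cm⁻¹.
Subtracting, OSPE = -7290 − (-2160) = -5130 cm⁻¹.

-5130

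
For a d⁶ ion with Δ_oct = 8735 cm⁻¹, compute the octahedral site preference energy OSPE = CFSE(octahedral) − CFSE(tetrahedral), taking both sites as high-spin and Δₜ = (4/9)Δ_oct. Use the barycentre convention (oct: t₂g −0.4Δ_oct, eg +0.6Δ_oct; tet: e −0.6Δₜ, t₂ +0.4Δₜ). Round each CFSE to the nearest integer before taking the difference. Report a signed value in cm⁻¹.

Octahedral high-spin t2g^4 e_g^2: CFSE = -0.4 × 8735 = -3494 cm⁻¹.
Tetrahedral e^3 t2^3 gives -0.6Δₜ = -0.6 × (4/9) × 8735 = -2329 cm⁻¹.
OSPE = -3494 − (-2329) = -1165 cm⁻¹.

-1165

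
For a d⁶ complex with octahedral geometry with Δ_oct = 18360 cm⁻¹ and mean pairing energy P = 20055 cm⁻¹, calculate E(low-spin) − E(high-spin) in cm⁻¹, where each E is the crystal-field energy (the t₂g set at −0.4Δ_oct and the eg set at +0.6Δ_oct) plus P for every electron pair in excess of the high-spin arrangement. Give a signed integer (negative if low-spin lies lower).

In the high-spin limit (t₂g⁴ eg²) the orbital term is -0.4Δ_oct = -7344 cm⁻¹, with no excess pairing.
Low-spin: t₂g⁶ eg⁰, orbital CFSE = -2.4Δ_oct = -44064 cm⁻¹; plus 2 excess pairs × P = +40110 cm⁻¹; total -3954 cm⁻¹.
E(LS) − E(HS) = -3954 − (-7344) = 3390 cm⁻¹.

3390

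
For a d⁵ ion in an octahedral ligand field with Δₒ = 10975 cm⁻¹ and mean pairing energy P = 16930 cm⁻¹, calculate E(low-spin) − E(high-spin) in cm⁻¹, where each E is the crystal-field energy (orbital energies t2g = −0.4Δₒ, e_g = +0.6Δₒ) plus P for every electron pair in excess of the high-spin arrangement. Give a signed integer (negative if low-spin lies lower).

11910

High-spin d⁵ fills as t2g^3 e_g^2 with CFSE 3(−0.4) + 2(+0.6) = 0.0Δₒ = 0 cm⁻¹.
Low-spin t2g^5 e_g^0 gives -2.0Δₒ = -21950 cm⁻¹, but forming 2 extra pairs costs 2P = 33860 cm⁻¹, so E(LS) = -21950 + 33860 = 11910 cm⁻¹.
Thus E(LS) − E(HS) = 11910 cm⁻¹.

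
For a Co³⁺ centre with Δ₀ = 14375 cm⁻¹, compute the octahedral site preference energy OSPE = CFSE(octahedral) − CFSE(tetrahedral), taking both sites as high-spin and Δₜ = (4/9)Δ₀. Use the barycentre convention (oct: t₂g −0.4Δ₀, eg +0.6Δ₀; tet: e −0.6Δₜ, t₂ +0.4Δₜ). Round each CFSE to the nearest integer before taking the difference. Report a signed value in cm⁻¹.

Group 9 minus oxidation state +3 gives a d⁶ configuration for Co³⁺.
Octahedral (high-spin): t2g^4 e_g^2, CFSE = 4(−0.4) + 2(+0.6) = -0.4Δ₀ = -0.4 × 14375 = -5750 cm⁻¹.
In a tetrahedral site the filling is e^3 t2^3: CFSE(tet) = -0.6Δₜ = -0.6 × (4/9)(14375) = -3833 cm⁻¹.
OSPE = CFSE(oct) − CFSE(tet) = -5750 − (-3833) = -1917 cm⁻¹.

-1917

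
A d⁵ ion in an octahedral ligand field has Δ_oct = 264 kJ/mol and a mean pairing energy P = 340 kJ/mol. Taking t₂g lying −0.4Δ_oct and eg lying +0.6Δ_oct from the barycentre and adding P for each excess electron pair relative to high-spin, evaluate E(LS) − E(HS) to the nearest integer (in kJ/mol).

152

High-spin d⁵ fills as t₂g³ eg² with CFSE 3(−0.4) + 2(+0.6) = 0.0Δ_oct = 0 kJ/mol.
For low-spin the configuration is t₂g⁵ eg⁰: orbital energy -2.0 × 264 = -528 kJ/mol, and 2 additional pairs relative to high-spin add 680 kJ/mol, giving 152 kJ/mol.
E(LS) − E(HS) = 152 − (0) = 152 kJ/mol.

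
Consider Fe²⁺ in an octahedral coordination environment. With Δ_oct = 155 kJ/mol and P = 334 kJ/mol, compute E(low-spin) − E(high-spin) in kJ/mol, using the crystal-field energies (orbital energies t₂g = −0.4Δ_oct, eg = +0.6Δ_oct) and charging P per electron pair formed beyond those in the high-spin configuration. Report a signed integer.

358

Group 8 minus oxidation state +2 gives a d⁶ configuration for Fe²⁺.
High-spin: t₂g⁴ eg², CFSE = -0.4Δ_oct = -62 kJ/mol.
Low-spin: t₂g⁶ eg⁰, orbital CFSE = -2.4Δ_oct = -372 kJ/mol; plus 2 excess pairs × P = +668 kJ/mol; total 296 kJ/mol.
E(LS) − E(HS) = 296 − (-62) = 358 kJ/mol.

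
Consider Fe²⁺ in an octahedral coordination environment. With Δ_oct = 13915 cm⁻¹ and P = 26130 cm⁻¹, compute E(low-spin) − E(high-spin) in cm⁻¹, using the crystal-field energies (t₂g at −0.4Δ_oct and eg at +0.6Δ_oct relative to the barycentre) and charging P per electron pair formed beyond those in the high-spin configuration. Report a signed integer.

Group 8 minus oxidation state +2 gives a d⁶ configuration for Fe²⁺.
In the high-spin limit (t₂g⁴ eg²) the orbital term is -0.4Δ_oct = -5566 cm⁻¹, with no excess pairing.
For low-spin the configuration is t₂g⁶ eg⁰: orbital energy -2.4 × 13915 = -33396 cm⁻¹, and 2 additional pairs relative to high-spin add 52260 cm⁻¹, giving 18864 cm⁻¹.
E(LS) − E(HS) = 18864 − (-5566) = 24430 cm⁻¹.

24430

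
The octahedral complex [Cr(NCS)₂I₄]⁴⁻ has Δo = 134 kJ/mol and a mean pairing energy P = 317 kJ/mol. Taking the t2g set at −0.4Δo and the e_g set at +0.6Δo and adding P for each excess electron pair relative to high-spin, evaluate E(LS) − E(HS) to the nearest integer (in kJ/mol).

183

Ligand charges: 2×(-1) from NCS⁻ and 4×(-1) from I⁻ sum to -6; with overall charge -4, Cr is +2.
Cr is in group 6, so Cr²⁺ is d⁴ (6 − 2 = 4).
High-spin: t2g^3 e_g^1, CFSE = -0.6Δo = -80 kJ/mol.
For low-spin the configuration is t2g^4 e_g^0: orbital energy -1.6 × 134 = -214 kJ/mol, and 1 additional pair relative to high-spin adds 317 kJ/mol, giving 103 kJ/mol.
The difference is 103 − (-80) = 183 kJ/mol, so high-spin lies lower.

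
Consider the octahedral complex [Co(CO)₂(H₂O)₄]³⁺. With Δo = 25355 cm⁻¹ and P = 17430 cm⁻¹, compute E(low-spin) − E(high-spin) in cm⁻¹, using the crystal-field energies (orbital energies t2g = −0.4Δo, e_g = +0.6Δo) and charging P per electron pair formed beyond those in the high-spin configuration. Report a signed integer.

-15850

Ligand charges: 2×(+0) from CO and 4×(+0) from H₂O sum to +0; with overall charge +3, Co is +3.
Co sits in group 9; removing 3 electrons leaves Co³⁺ with 9 − 3 = 6 d electrons.
High-spin: t2g^4 e_g^2, CFSE = -0.4Δo = -10142 cm⁻¹.
Low-spin: t2g^6 e_g^0, orbital CFSE = -2.4Δo = -60852 cm⁻¹; plus 2 excess pairs × P = +34860 cm⁻¹; total -25992 cm⁻¹.
E(LS) − E(HS) = -25992 − (-10142) = -15850 cm⁻¹.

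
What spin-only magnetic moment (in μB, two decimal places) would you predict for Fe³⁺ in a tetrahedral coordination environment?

Group 8 minus oxidation state +3 gives a d⁵ configuration for Fe³⁺.
With tetrahedral geometry the complex is necessarily high-spin.
Configuration: e^2 t2^3 → 5 unpaired electrons.
μ(spin-only) = √[5(5+2)] = √35 ≈ 5.92 μB.

5.92 μB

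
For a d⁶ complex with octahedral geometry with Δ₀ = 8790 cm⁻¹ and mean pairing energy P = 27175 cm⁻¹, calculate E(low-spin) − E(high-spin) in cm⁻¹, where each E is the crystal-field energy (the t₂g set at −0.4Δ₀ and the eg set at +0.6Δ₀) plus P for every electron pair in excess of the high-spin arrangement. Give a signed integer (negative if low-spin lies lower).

36770

High-spin: t₂g⁴ eg², CFSE = -0.4Δ₀ = -3516 cm⁻¹.
Low-spin t₂g⁶ eg⁰ gives -2.4Δ₀ = -21096 cm⁻¹, but forming 2 extra pairs costs 2P = 54350 cm⁻¹, so E(LS) = -21096 + 54350 = 33254 cm⁻¹.
Thus E(LS) − E(HS) = 36770 cm⁻¹.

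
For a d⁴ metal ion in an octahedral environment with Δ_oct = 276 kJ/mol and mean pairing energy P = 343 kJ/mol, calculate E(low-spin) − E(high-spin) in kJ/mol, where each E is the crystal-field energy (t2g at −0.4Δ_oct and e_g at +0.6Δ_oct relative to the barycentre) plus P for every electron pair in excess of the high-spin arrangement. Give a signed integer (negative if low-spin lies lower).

67

High-spin: t2g^3 e_g^1, CFSE = -0.6Δ_oct = -166 kJ/mol.
Low-spin: t2g^4 e_g^0, orbital CFSE = -1.6Δ_oct = -442 kJ/mol; plus 1 excess pair × P = +343 kJ/mol; total -99 kJ/mol.
E(LS) − E(HS) = -99 − (-166) = 67 kJ/mol.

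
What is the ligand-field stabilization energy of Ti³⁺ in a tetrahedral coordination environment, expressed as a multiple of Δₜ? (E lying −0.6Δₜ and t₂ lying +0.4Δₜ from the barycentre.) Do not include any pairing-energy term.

Ti is in group 4, so Ti³⁺ is d¹ (4 − 3 = 1).
Tetrahedral fields are weak (Δₜ ≈ 4/9 Δₒ), so electrons fill high-spin.
Configuration: e¹ t₂⁰.
CFSE = 1(-0.6Δₜ) + 0(0.4Δₜ) = -0.6Δₜ + 0.0Δₜ = -0.6Δₜ.

-0.6 Δₜ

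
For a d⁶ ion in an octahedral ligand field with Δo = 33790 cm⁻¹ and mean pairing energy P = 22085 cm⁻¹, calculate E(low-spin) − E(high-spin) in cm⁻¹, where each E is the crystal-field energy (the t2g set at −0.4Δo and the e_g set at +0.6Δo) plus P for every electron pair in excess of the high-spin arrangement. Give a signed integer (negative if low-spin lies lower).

High-spin: t2g^4 e_g^2, CFSE = -0.4Δo = -13516 cm⁻¹.
For low-spin the configuration is t2g^6 e_g^0: orbital energy -2.4 × 33790 = -81096 cm⁻¹, and 2 additional pairs relative to high-spin add 44170 cm⁻¹, giving -36926 cm⁻¹.
The difference is -36926 − (-13516) = -23410 cm⁻¹, so low-spin lies lower.

-23410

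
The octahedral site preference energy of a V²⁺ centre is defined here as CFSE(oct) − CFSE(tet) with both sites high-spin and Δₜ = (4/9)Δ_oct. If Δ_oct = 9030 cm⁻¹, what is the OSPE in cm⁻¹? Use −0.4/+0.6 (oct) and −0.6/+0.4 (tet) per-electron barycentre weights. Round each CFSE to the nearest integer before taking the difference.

V sits in group 5; removing 2 electrons leaves V²⁺ with 5 − 2 = 3 d electrons.
Octahedral high-spin t₂g³ eg⁰: CFSE = -1.2 × 9030 = -10836 cm⁻¹.
In a tetrahedral site the filling is e² t₂¹: CFSE(tet) = -0.8Δₜ = -0.8 × (4/9)(9030) = -3211 cm⁻¹.
Subtracting, OSPE = -10836 − (-3211) = -7625 cm⁻¹.

-7625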